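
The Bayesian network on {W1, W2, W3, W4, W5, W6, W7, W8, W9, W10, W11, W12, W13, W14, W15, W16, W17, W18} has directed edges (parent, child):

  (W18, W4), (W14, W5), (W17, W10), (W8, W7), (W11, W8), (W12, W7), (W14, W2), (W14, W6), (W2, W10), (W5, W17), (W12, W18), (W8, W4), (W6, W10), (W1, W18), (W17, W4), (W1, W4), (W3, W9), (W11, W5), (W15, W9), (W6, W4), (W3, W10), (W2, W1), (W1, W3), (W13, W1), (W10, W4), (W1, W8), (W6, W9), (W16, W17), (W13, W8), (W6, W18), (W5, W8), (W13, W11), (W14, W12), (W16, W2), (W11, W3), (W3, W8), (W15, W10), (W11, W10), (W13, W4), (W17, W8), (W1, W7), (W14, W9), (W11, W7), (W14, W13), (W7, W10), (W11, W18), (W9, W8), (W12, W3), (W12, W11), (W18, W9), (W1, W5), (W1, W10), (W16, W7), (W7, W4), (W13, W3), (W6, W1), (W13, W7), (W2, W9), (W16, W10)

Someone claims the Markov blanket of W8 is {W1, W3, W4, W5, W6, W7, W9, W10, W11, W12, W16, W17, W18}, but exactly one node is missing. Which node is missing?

Pa(W8) = {W1, W3, W5, W9, W11, W13, W17}.
W8's children: W4, W7.
For each child, the remaining parents (spouses of W8):
  W7: W1, W11, W12, W13, W16
  W4: W1, W6, W7, W10, W13, W17, W18
MB(W8) = {W1, W3, W4, W5, W6, W7, W9, W10, W11, W12, W13, W16, W17, W18}.
Comparing with the claimed set, W13 is missing.

W13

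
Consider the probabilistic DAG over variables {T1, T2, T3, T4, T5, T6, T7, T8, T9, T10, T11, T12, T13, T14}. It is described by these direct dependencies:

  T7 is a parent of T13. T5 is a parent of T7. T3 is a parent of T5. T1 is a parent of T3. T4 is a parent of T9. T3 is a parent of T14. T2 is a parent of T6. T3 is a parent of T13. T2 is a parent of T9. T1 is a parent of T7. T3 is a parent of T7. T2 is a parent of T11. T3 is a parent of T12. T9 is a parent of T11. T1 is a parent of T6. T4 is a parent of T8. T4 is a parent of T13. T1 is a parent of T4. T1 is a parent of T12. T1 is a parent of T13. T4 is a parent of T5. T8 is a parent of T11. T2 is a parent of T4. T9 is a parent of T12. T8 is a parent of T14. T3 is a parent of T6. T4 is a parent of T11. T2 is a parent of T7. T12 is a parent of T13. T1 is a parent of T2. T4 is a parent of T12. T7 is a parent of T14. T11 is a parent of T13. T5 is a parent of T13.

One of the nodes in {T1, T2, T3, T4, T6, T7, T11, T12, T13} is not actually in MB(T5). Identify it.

T6

Pa(T5) = {T3, T4}.
T5's children: T7, T13.
Other parents of T5's children:
  T7's other parents are T1, T2, T3.
  T13's other parents are T1, T3, T4, T7, T11, T12.
MB(T5) = {T1, T2, T3, T4, T7, T11, T12, T13}.
T6 is neither a parent, child, nor co-parent of T5, so it does not belong.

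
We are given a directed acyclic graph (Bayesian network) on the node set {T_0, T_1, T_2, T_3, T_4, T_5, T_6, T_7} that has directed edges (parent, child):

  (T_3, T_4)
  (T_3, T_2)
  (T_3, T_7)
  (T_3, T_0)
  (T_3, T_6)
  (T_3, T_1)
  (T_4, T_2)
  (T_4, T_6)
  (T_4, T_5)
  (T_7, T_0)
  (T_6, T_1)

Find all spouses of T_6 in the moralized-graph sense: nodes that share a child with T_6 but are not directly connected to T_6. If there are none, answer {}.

Children of T_6: T_1.
  T_1: T_3
Excluding nodes already adjacent to T_6 (T_1, T_3, T_4), the co-parent-only contribution is {}.

{}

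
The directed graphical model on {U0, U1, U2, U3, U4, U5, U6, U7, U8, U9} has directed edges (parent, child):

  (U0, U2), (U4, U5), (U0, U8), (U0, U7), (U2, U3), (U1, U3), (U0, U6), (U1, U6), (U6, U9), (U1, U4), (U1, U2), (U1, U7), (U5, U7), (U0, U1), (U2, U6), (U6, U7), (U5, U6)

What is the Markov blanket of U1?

The Markov blanket of a node is its parents, its children, and the other parents of its children.
Pa(U1) = {U0}.
Ch(U1) = {U2, U3, U4, U6, U7}.
Other parents of U1's children:
  U2 also has parent U0.
  parents(U3) \ {U1} = {U2}.
  U4 has no other parent.
  U6 also has parents U0, U2, U5.
  U7's other parents are U0, U5, U6.
So the Markov blanket of U1 is {U0, U2, U3, U4, U5, U6, U7}.

{U0, U2, U3, U4, U5, U6, U7}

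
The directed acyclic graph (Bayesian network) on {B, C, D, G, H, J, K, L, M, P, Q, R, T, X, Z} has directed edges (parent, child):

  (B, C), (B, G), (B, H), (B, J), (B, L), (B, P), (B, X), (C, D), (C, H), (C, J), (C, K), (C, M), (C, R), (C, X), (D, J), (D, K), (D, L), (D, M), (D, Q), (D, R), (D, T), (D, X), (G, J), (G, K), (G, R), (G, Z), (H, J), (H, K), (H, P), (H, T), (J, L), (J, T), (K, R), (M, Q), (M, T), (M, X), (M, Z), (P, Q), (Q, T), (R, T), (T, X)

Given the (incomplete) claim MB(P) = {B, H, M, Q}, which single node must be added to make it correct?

D

Pa(P) = {B, H}.
P's children: Q.
Other parents of P's children:
  Q also has parents D, M.
MB(P) = {B, D, H, M, Q}.
Comparing with the claimed set, D is missing.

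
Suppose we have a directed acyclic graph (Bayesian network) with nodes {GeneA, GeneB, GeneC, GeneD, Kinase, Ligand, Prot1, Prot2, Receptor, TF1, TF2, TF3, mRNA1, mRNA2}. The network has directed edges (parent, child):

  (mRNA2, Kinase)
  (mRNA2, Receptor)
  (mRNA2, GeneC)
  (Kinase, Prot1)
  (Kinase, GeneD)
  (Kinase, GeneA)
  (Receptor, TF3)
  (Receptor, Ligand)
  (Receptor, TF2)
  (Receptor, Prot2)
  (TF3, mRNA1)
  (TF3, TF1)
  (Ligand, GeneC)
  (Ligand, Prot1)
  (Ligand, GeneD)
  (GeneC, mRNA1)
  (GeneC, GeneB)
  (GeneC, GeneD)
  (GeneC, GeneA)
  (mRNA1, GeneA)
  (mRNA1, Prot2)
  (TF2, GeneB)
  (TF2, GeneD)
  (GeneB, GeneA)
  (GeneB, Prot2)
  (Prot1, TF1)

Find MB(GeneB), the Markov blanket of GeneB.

{GeneA, GeneC, Kinase, Prot2, Receptor, TF2, mRNA1}

A node's Markov blanket = Pa ∪ Ch ∪ (parents of Ch other than the node itself).
GeneB has parents GeneC, TF2.
GeneB's children: GeneA, Prot2.
Parents of each child, excluding GeneB:
  GeneA: GeneC, Kinase, mRNA1
  Prot2: Receptor, mRNA1
Taking the union gives {GeneA, GeneC, Kinase, Prot2, Receptor, TF2, mRNA1}.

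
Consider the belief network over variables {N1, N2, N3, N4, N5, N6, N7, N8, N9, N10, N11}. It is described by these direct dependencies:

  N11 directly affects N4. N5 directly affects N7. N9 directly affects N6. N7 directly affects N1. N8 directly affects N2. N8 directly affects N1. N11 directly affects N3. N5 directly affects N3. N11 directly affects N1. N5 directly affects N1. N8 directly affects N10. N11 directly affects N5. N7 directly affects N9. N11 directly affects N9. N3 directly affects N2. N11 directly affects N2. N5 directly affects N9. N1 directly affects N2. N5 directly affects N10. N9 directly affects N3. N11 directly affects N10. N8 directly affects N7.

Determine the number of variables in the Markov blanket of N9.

Recall MB(v) = parents ∪ children ∪ spouses, where spouses are the other parents of v's children.
N9 has parents N5, N7, N11.
Ch(N9) = {N3, N6}.
For each child, the remaining parents (spouses of N9):
  N3's other parents are N5, N11.
  N6: no additional parents.
MB(N9) = {N3, N5, N6, N7, N11}, which has 5 nodes.

5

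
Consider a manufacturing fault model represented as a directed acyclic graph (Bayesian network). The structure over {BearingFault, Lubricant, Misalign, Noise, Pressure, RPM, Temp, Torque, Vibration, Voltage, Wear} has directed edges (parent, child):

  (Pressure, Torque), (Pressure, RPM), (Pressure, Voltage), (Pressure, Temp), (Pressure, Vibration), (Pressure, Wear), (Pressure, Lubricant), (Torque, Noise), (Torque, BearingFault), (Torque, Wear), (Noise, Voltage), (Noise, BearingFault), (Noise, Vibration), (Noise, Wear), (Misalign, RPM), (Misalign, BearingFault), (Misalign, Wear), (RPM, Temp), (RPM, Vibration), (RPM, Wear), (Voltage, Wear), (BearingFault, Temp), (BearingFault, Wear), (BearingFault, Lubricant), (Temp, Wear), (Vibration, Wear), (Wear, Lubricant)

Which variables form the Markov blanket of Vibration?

Vibration's parents: Noise, Pressure, RPM.
Ch(Vibration) = {Wear}.
Other parents of Vibration's children:
  parents(Wear) \ {Vibration} = {BearingFault, Misalign, Noise, Pressure, RPM, Temp, Torque, Voltage}.
MB(Vibration) = {BearingFault, Misalign, Noise, Pressure, RPM, Temp, Torque, Voltage, Wear}.

{BearingFault, Misalign, Noise, Pressure, RPM, Temp, Torque, Voltage, Wear}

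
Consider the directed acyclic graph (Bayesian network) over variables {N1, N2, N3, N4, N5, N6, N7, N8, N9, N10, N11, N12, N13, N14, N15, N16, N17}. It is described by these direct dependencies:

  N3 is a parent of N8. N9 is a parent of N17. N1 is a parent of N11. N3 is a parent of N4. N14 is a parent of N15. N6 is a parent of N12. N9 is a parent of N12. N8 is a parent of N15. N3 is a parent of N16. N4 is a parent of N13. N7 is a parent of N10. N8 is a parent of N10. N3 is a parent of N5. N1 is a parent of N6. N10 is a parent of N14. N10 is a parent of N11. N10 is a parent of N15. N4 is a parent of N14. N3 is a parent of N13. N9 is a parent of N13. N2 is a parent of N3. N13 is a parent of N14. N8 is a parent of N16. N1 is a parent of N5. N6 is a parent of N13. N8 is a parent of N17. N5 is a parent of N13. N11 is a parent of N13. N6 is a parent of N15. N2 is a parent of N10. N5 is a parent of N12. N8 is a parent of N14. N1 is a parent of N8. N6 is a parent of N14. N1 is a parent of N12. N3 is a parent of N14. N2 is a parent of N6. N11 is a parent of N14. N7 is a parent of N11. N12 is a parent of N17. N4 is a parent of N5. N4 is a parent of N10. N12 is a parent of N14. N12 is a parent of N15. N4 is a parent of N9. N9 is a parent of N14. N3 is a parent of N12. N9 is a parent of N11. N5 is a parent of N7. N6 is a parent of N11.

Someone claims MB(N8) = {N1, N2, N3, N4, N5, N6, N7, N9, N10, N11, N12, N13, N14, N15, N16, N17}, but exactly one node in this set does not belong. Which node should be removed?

N5

Parents of N8: N1, N3.
Ch(N8) = {N10, N14, N15, N16, N17}.
Other parents of N8's children:
  N10: N2, N4, N7
  N14: N3, N4, N6, N9, N10, N11, N12, N13
  N15: N6, N10, N12, N14
  N16: N3
  N17: N9, N12
MB(N8) = {N1, N2, N3, N4, N6, N7, N9, N10, N11, N12, N13, N14, N15, N16, N17}.
N5 is neither a parent, child, nor co-parent of N8, so it does not belong.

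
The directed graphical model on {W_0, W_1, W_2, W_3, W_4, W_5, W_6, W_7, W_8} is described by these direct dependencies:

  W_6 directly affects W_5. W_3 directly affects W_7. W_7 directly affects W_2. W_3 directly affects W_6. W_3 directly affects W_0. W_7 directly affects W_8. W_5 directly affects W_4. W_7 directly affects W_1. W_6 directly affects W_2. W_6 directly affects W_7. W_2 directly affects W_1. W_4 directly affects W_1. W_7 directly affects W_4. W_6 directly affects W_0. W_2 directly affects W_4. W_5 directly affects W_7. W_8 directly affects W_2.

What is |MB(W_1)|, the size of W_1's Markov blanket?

The Markov blanket of a node is its parents, its children, and the other parents of its children.
Pa(W_1) = {W_2, W_4, W_7}.
Children of W_1: none.
With no children, W_1 has no spouses; the co-parent set is empty.
MB(W_1) = {W_2, W_4, W_7}, which has 3 nodes.

3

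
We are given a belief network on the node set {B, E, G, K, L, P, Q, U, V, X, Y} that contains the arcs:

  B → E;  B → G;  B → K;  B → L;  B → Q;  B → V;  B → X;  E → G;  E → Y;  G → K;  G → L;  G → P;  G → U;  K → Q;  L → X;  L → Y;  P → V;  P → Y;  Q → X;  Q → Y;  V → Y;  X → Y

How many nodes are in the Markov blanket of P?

Ch(P) = {V, Y}.
P's parents: G.
Co-parents of P (other parents of its children):
  V's other parent is B.
  parents(Y) \ {P} = {E, L, Q, V, X}.
MB(P) = {B, E, G, L, Q, V, X, Y}, which has 8 nodes.

8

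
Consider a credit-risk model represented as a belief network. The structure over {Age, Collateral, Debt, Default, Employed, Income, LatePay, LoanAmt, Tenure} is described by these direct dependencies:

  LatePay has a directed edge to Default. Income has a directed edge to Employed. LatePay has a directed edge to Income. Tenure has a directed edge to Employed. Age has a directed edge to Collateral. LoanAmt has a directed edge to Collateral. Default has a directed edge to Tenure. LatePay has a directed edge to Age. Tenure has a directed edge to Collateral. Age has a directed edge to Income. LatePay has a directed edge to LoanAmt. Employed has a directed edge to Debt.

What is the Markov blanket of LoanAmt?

{Age, Collateral, LatePay, Tenure}

By definition, MB(LoanAmt) is built from LoanAmt's parents, LoanAmt's children, and the co-parents of LoanAmt.
LoanAmt's parents: LatePay.
LoanAmt has child Collateral.
For each child, the remaining parents (spouses of LoanAmt):
  Collateral: Age, Tenure
So the Markov blanket of LoanAmt is {Age, Collateral, LatePay, Tenure}.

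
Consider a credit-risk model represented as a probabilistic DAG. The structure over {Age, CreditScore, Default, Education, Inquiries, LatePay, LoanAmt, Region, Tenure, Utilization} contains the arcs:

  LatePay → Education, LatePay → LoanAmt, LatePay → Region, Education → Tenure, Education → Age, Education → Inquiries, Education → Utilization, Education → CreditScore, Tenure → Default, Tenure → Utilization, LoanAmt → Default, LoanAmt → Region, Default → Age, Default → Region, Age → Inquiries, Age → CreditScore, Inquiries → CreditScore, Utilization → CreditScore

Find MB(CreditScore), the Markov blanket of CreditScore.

{Age, Education, Inquiries, Utilization}

By definition, MB(CreditScore) is built from CreditScore's parents, CreditScore's children, and the co-parents of CreditScore.
Parents of CreditScore: Age, Education, Inquiries, Utilization.
Ch(CreditScore) = {}.
With no children, CreditScore has no spouses; the co-parent set is empty.
Union: {Age, Education, Inquiries, Utilization} ∪ {} ∪ {} = {Age, Education, Inquiries, Utilization}.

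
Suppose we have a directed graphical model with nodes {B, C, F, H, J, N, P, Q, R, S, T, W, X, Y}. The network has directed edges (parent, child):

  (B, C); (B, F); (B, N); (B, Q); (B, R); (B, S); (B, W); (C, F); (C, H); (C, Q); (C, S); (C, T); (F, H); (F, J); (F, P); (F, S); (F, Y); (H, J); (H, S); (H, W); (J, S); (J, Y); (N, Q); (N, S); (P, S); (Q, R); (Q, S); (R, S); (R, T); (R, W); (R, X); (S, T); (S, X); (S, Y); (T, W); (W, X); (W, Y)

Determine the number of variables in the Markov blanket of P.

Recall MB(v) = parents ∪ children ∪ spouses, where spouses are the other parents of v's children.
P has parent F.
Children of P: S.
Co-parents of P (other parents of its children):
  parents(S) \ {P} = {B, C, F, H, J, N, Q, R}.
MB(P) = {B, C, F, H, J, N, Q, R, S}, which has 9 nodes.

9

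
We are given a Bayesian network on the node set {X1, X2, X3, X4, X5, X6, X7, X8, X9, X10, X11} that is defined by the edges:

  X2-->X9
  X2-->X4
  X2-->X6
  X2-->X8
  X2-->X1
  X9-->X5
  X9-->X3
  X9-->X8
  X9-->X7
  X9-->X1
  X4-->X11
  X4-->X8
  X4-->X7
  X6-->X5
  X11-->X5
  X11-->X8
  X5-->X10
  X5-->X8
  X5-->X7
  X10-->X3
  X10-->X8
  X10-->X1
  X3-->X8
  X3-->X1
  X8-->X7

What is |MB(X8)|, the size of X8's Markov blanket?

Pa(X8) = {X2, X3, X4, X5, X9, X10, X11}.
Ch(X8) = {X7}.
Parents of each child, excluding X8:
  X7 also has parents X4, X5, X9.
MB(X8) = {X2, X3, X4, X5, X7, X9, X10, X11}, which has 8 nodes.

8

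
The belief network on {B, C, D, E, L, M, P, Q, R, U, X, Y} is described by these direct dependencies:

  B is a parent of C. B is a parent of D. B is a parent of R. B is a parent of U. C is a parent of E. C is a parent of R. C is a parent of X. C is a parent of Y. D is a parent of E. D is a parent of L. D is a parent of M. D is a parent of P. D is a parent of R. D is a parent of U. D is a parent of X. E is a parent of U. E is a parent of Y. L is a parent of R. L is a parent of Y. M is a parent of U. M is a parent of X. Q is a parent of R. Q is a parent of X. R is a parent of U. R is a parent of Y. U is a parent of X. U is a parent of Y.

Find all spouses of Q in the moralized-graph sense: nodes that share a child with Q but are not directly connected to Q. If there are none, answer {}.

Children of Q: R, X.
  R: B, C, D, L
  X: C, D, M, U
Excluding nodes already adjacent to Q (R, X), the co-parent-only contribution is {B, C, D, L, M, U}.

{B, C, D, L, M, U}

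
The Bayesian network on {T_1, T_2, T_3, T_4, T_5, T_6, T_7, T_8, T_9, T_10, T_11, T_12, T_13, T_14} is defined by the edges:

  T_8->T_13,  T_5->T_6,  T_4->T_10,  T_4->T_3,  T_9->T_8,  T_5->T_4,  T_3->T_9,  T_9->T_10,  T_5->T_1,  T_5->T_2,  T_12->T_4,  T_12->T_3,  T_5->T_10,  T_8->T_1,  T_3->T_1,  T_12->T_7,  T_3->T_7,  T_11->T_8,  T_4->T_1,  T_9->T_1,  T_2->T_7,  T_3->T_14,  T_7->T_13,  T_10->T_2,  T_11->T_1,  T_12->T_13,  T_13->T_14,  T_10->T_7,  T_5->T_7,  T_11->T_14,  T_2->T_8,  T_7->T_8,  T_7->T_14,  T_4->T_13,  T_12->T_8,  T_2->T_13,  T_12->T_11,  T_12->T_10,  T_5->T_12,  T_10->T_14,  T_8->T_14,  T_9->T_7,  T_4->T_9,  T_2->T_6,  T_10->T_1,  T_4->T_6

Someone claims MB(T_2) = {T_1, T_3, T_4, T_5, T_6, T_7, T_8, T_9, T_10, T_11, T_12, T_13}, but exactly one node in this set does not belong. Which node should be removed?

T_2 has children T_6, T_7, T_8, T_13.
T_2 has parents T_5, T_10.
For each child, the remaining parents (spouses of T_2):
  parents(T_7) \ {T_2} = {T_3, T_5, T_9, T_10, T_12}.
  T_8 also has parents T_7, T_9, T_11, T_12.
  T_13's other parents are T_4, T_7, T_8, T_12.
  parents(T_6) \ {T_2} = {T_4, T_5}.
MB(T_2) = {T_3, T_4, T_5, T_6, T_7, T_8, T_9, T_10, T_11, T_12, T_13}.
T_1 is neither a parent, child, nor co-parent of T_2, so it does not belong.

T_1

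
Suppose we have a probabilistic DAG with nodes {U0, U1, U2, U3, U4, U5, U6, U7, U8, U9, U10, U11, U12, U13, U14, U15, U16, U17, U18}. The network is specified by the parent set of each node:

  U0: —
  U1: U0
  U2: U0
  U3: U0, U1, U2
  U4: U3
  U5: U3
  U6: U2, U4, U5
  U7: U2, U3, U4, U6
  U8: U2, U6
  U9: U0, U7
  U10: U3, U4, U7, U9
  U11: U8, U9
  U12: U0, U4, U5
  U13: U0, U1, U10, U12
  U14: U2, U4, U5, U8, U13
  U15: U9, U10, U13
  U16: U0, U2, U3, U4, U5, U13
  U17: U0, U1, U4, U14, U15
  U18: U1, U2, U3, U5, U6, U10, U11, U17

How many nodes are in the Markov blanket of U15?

U15 has parents U9, U10, U13.
U15 has child U17.
Other parents of U15's children:
  U17: U0, U1, U4, U14
MB(U15) = {U0, U1, U4, U9, U10, U13, U14, U17}, which has 8 nodes.

8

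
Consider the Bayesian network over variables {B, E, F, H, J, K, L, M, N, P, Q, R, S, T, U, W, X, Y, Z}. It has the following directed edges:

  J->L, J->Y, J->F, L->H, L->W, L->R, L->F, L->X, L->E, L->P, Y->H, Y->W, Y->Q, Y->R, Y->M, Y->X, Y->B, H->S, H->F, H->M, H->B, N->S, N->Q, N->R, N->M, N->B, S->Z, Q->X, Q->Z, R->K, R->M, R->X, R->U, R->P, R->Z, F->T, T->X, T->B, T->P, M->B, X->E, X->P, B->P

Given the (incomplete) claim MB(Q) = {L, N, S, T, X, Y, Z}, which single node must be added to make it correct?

R

Q's parents: N, Y.
Ch(Q) = {X, Z}.
For each child, the remaining parents (spouses of Q):
  X also has parents L, R, T, Y.
  parents(Z) \ {Q} = {R, S}.
MB(Q) = {L, N, R, S, T, X, Y, Z}.
Comparing with the claimed set, R is missing.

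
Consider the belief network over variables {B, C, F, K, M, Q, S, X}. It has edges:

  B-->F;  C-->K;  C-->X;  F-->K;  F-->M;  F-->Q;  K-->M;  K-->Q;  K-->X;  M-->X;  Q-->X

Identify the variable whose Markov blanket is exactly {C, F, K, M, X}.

The target node must have every member of {C, F, K, M, X} as a parent, child, or co-parent, and no others.
Parents of Q: F, K; children: X; co-parents: C, K, M.
These exactly cover the given set, so the node is Q.

Q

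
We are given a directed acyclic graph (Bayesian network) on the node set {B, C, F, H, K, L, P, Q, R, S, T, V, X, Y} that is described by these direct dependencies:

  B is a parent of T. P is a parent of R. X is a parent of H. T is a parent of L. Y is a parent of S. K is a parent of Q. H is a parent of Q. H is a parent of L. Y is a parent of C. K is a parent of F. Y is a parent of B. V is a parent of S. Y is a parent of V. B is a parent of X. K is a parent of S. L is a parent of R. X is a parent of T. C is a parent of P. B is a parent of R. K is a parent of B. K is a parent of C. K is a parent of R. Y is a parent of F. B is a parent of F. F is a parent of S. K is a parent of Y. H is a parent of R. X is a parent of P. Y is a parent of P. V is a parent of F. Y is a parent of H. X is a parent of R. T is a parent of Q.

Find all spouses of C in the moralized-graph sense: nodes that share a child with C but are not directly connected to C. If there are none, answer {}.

Children of C: P.
  parents(P) \ {C} = {X, Y}.
Excluding nodes already adjacent to C (K, P, Y), the co-parent-only contribution is {X}.

{X}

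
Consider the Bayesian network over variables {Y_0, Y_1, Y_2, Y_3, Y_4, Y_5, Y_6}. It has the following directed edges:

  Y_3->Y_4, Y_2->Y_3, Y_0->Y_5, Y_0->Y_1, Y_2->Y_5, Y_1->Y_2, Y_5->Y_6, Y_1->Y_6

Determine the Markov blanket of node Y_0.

{Y_1, Y_2, Y_5}

The Markov blanket of a node is its parents, its children, and the other parents of its children.
Y_0's children: Y_1, Y_5.
Y_0's parents: none.
Parents of each child, excluding Y_0:
  Y_1: —
  Y_5: Y_2
Taking the union gives {Y_1, Y_2, Y_5}.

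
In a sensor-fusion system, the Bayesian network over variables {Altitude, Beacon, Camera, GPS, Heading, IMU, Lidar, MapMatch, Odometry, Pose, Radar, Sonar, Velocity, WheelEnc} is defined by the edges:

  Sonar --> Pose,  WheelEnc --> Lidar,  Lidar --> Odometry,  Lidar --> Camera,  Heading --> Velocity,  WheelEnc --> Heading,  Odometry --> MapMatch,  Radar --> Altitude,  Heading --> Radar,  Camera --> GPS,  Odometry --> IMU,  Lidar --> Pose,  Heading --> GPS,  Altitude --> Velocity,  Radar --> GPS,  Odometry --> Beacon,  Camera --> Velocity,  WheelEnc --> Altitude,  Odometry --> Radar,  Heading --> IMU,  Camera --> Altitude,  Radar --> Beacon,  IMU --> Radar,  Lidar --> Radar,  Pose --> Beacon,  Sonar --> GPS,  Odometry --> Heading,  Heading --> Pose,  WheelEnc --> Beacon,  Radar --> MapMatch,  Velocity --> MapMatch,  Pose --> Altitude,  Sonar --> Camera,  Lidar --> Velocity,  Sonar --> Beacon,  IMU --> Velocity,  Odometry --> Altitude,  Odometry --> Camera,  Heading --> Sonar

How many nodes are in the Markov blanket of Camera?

11

Recall MB(v) = parents ∪ children ∪ spouses, where spouses are the other parents of v's children.
Camera's parents: Lidar, Odometry, Sonar.
Children of Camera: Altitude, GPS, Velocity.
For each child, the remaining parents (spouses of Camera):
  GPS's other parents are Heading, Radar, Sonar.
  parents(Altitude) \ {Camera} = {Odometry, Pose, Radar, WheelEnc}.
  Velocity's other parents are Altitude, Heading, IMU, Lidar.
MB(Camera) = {Altitude, GPS, Heading, IMU, Lidar, Odometry, Pose, Radar, Sonar, Velocity, WheelEnc}, which has 11 nodes.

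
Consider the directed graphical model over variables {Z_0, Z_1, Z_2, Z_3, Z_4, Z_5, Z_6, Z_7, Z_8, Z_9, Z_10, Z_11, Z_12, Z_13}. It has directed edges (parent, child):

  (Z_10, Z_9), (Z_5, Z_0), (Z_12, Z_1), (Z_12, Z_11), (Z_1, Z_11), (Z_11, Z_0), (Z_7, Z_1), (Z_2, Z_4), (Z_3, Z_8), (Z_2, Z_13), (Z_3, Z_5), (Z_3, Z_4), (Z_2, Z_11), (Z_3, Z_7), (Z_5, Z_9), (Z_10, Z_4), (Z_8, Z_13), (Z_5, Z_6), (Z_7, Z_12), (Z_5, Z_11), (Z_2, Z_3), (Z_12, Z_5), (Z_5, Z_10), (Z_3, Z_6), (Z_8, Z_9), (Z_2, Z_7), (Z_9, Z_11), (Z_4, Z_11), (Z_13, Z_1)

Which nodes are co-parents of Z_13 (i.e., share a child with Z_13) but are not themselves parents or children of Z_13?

Children of Z_13: Z_1.
  Z_1: Z_7, Z_12
Excluding nodes already adjacent to Z_13 (Z_1, Z_2, Z_8), the co-parent-only contribution is {Z_7, Z_12}.

{Z_7, Z_12}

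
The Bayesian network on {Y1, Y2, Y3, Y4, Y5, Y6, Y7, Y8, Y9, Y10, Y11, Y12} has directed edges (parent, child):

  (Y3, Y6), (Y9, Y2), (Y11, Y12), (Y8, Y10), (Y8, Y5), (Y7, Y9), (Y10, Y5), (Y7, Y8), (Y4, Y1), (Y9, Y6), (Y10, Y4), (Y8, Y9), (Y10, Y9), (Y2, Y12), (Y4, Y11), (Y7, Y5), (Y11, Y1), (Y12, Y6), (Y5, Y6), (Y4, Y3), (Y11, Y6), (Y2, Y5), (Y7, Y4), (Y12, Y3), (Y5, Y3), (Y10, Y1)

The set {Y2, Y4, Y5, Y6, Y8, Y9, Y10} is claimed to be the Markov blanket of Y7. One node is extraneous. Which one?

Pa(Y7) = {}.
Children of Y7: Y4, Y5, Y8, Y9.
Co-parents of Y7 (other parents of its children):
  Y8: —
  Y9: Y8, Y10
  Y4: Y10
  Y5: Y2, Y8, Y10
MB(Y7) = {Y2, Y4, Y5, Y8, Y9, Y10}.
Y6 is neither a parent, child, nor co-parent of Y7, so it does not belong.

Y6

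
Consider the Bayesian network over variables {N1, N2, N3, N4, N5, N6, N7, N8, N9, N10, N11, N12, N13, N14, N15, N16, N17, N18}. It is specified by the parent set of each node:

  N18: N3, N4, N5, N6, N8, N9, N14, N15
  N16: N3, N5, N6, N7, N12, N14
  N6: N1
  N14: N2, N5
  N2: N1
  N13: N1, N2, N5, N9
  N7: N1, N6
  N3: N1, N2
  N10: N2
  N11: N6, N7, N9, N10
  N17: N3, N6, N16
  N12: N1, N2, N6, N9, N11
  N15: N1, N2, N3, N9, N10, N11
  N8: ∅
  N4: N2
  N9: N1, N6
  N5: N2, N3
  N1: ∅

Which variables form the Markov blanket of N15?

{N1, N2, N3, N4, N5, N6, N8, N9, N10, N11, N14, N18}

A node's Markov blanket = Pa ∪ Ch ∪ (parents of Ch other than the node itself).
Parents of N15: N1, N2, N3, N9, N10, N11.
N15's children: N18.
Co-parents of N15 (other parents of its children):
  N18 also has parents N3, N4, N5, N6, N8, N9, N14.
So the Markov blanket of N15 is {N1, N2, N3, N4, N5, N6, N8, N9, N10, N11, N14, N18}.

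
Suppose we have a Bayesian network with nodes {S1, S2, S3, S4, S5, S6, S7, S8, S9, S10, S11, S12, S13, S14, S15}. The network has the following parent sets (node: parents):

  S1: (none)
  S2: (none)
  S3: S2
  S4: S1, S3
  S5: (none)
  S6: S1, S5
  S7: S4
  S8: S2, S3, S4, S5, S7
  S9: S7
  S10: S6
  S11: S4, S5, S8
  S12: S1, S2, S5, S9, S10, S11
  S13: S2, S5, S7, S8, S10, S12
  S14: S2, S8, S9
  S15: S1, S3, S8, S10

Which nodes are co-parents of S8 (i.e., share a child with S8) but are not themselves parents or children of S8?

Children of S8: S11, S13, S14, S15.
  S11's other parents are S4, S5.
  S13's other parents are S2, S5, S7, S10, S12.
  S14 also has parents S2, S9.
  S15 also has parents S1, S3, S10.
Excluding nodes already adjacent to S8 (S2, S3, S4, S5, S7, S11, S13, S14, S15), the co-parent-only contribution is {S1, S9, S10, S12}.

{S1, S9, S10, S12}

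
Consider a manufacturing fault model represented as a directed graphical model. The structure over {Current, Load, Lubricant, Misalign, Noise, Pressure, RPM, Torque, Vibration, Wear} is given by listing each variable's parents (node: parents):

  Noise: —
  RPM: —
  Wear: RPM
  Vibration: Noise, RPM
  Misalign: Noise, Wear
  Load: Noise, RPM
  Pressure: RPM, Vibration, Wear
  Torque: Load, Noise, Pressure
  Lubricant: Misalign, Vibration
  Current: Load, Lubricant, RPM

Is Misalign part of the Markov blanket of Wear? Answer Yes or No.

Misalign is a child of Wear.
So Misalign ∈ MB(Wear).

Yes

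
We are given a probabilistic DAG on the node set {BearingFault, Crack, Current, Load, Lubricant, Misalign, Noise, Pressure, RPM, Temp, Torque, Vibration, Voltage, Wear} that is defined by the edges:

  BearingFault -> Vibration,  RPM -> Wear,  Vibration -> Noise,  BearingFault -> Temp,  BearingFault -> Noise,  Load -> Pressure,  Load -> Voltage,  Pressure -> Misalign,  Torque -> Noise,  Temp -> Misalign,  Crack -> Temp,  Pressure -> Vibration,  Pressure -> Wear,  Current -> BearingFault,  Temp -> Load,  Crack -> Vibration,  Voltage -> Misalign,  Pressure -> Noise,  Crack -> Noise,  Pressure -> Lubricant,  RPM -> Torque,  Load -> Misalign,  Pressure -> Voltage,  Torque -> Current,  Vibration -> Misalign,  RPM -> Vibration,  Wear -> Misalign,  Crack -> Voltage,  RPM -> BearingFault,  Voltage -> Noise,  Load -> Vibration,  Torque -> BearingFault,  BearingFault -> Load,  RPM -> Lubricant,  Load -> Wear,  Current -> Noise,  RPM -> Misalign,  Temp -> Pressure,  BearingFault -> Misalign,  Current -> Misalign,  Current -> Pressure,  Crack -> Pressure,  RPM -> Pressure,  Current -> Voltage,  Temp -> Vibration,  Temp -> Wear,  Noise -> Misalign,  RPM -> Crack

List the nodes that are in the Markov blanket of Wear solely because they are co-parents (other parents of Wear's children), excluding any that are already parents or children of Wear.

Children of Wear: Misalign.
  Misalign: BearingFault, Current, Load, Noise, Pressure, RPM, Temp, Vibration, Voltage
Excluding nodes already adjacent to Wear (Load, Misalign, Pressure, RPM, Temp), the co-parent-only contribution is {BearingFault, Current, Noise, Vibration, Voltage}.

{BearingFault, Current, Noise, Vibration, Voltage}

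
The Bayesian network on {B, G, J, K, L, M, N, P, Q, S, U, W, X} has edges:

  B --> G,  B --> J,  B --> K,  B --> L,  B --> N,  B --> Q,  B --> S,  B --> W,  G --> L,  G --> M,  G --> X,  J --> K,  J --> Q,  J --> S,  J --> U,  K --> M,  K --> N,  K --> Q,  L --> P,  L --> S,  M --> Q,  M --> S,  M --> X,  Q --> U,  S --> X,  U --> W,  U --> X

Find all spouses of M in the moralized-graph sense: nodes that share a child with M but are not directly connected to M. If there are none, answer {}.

Children of M: Q, S, X.
  Q's other parents are B, J, K.
  parents(S) \ {M} = {B, J, L}.
  X also has parents G, S, U.
Excluding nodes already adjacent to M (G, K, Q, S, X), the co-parent-only contribution is {B, J, L, U}.

{B, J, L, U}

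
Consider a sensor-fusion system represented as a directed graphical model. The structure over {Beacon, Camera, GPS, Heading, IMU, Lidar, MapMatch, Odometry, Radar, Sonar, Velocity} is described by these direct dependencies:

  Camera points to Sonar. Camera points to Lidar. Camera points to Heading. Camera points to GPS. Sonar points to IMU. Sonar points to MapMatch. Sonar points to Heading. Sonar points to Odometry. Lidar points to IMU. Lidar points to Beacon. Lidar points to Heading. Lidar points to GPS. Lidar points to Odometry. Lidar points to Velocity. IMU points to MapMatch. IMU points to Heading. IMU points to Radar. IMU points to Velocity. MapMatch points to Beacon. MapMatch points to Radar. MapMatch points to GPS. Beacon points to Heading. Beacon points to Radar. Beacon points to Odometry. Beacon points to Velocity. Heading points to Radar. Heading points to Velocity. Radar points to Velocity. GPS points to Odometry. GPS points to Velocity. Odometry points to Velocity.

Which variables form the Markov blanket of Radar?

Parents of Radar: Beacon, Heading, IMU, MapMatch.
Ch(Radar) = {Velocity}.
For each child, the remaining parents (spouses of Radar):
  Velocity's other parents are Beacon, GPS, Heading, IMU, Lidar, Odometry.
MB(Radar) = {Beacon, GPS, Heading, IMU, Lidar, MapMatch, Odometry, Velocity}.

{Beacon, GPS, Heading, IMU, Lidar, MapMatch, Odometry, Velocity}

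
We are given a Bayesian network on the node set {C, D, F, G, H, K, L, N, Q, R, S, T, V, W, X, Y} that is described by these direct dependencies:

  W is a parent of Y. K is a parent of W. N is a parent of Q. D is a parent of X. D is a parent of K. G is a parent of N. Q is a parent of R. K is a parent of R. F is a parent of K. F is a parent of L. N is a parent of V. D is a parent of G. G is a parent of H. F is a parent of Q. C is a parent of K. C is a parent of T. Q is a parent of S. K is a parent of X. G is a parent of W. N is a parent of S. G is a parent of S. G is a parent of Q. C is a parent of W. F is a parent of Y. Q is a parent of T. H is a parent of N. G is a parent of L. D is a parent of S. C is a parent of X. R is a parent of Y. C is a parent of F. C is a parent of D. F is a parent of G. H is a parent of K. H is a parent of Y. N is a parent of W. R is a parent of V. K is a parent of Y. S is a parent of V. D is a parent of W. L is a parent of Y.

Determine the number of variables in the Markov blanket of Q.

Q's parents: F, G, N.
Ch(Q) = {R, S, T}.
Co-parents of Q (other parents of its children):
  R also has parent K.
  S's other parents are D, G, N.
  T's other parent is C.
MB(Q) = {C, D, F, G, K, N, R, S, T}, which has 9 nodes.

9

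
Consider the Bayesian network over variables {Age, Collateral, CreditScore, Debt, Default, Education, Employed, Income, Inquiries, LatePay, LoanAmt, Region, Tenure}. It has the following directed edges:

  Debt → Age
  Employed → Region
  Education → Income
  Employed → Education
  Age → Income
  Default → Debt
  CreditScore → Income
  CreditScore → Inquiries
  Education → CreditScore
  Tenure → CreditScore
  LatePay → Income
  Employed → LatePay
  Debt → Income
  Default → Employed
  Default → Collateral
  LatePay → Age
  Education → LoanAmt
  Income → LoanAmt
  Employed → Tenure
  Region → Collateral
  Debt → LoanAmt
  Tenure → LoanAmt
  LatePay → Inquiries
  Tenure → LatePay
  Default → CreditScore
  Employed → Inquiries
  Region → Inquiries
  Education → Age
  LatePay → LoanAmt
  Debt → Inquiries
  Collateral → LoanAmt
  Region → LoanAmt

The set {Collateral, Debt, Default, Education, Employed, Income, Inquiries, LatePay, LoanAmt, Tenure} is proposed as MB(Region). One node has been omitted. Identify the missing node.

CreditScore

A node's Markov blanket = Pa ∪ Ch ∪ (parents of Ch other than the node itself).
Pa(Region) = {Employed}.
Children of Region: Collateral, Inquiries, LoanAmt.
For each child, the remaining parents (spouses of Region):
  Collateral: Default
  Inquiries: CreditScore, Debt, Employed, LatePay
  LoanAmt: Collateral, Debt, Education, Income, LatePay, Tenure
MB(Region) = {Collateral, CreditScore, Debt, Default, Education, Employed, Income, Inquiries, LatePay, LoanAmt, Tenure}.
Comparing with the claimed set, CreditScore is missing.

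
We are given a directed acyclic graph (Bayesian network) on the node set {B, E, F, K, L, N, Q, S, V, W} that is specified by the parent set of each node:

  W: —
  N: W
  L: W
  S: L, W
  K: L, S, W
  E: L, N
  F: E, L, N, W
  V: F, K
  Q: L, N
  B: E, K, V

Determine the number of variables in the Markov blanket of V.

The Markov blanket of a node is its parents, its children, and the other parents of its children.
Parents of V: F, K.
V's children: B.
Other parents of V's children:
  B's other parents are E, K.
MB(V) = {B, E, F, K}, which has 4 nodes.

4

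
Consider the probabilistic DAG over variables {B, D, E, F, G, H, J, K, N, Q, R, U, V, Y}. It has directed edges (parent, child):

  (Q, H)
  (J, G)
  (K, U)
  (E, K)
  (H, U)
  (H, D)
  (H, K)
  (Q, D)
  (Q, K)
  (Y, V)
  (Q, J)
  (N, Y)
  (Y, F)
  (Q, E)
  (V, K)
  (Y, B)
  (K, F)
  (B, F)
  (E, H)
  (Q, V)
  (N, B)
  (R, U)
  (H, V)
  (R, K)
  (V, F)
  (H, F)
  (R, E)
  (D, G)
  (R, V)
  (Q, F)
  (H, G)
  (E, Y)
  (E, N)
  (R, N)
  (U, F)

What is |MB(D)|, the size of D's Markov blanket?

Recall MB(v) = parents ∪ children ∪ spouses, where spouses are the other parents of v's children.
D's children: G.
D's parents: H, Q.
Co-parents of D (other parents of its children):
  G's other parents are H, J.
MB(D) = {G, H, J, Q}, which has 4 nodes.

4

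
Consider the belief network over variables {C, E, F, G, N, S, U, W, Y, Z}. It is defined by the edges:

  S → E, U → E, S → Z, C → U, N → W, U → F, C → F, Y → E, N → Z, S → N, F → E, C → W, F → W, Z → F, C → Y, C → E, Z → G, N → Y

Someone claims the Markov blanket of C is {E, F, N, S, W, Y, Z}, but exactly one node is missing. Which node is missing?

U

Recall MB(v) = parents ∪ children ∪ spouses, where spouses are the other parents of v's children.
Pa(C) = {}.
C has children E, F, U, W, Y.
Parents of each child, excluding C:
  U has no other parent.
  Y's other parent is N.
  F's other parents are U, Z.
  E also has parents F, S, U, Y.
  W also has parents F, N.
MB(C) = {E, F, N, S, U, W, Y, Z}.
Comparing with the claimed set, U is missing.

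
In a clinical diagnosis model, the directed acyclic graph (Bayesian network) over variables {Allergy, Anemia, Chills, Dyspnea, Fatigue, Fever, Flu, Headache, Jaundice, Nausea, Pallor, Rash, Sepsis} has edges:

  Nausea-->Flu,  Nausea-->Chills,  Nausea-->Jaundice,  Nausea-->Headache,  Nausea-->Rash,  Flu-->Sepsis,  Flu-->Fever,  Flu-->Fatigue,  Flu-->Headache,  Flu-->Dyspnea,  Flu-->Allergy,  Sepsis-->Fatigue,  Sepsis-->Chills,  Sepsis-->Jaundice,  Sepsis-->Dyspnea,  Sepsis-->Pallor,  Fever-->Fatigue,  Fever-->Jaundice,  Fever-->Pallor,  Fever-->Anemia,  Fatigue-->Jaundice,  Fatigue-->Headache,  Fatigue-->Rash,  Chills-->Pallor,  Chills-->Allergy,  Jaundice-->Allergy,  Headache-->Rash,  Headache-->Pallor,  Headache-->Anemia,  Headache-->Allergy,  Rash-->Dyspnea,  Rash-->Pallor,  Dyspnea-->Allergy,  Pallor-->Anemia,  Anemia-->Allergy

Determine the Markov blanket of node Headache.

{Allergy, Anemia, Chills, Dyspnea, Fatigue, Fever, Flu, Jaundice, Nausea, Pallor, Rash, Sepsis}

The Markov blanket of a node is its parents, its children, and the other parents of its children.
Headache's children: Allergy, Anemia, Pallor, Rash.
Parents of Headache: Fatigue, Flu, Nausea.
Parents of each child, excluding Headache:
  Rash's other parents are Fatigue, Nausea.
  parents(Pallor) \ {Headache} = {Chills, Fever, Rash, Sepsis}.
  Anemia also has parents Fever, Pallor.
  Allergy also has parents Anemia, Chills, Dyspnea, Flu, Jaundice.
Taking the union gives {Allergy, Anemia, Chills, Dyspnea, Fatigue, Fever, Flu, Jaundice, Nausea, Pallor, Rash, Sepsis}.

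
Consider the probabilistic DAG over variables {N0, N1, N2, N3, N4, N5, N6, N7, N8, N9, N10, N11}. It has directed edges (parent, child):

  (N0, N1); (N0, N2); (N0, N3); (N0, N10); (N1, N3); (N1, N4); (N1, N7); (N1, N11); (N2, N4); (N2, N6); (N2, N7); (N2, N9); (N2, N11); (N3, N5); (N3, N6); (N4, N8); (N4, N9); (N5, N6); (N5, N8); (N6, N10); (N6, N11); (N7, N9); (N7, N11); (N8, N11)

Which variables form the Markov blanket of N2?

Parents of N2: N0.
Ch(N2) = {N4, N6, N7, N9, N11}.
Parents of each child, excluding N2:
  N4: N1
  N6: N3, N5
  N7: N1
  N9: N4, N7
  N11: N1, N6, N7, N8
So the Markov blanket of N2 is {N0, N1, N3, N4, N5, N6, N7, N8, N9, N11}.

{N0, N1, N3, N4, N5, N6, N7, N8, N9, N11}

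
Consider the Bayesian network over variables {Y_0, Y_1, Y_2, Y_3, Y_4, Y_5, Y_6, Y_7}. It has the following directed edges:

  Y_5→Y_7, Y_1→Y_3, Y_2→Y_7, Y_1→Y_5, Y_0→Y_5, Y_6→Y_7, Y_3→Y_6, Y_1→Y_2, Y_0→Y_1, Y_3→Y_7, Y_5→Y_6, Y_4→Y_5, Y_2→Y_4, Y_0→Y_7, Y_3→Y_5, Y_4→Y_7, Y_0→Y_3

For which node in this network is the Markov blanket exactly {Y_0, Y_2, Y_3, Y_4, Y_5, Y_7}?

Y_6

The target node must have every member of {Y_0, Y_2, Y_3, Y_4, Y_5, Y_7} as a parent, child, or co-parent, and no others.
Parents of Y_6: Y_3, Y_5; children: Y_7; co-parents: Y_0, Y_2, Y_3, Y_4, Y_5.
These exactly cover the given set, so the node is Y_6.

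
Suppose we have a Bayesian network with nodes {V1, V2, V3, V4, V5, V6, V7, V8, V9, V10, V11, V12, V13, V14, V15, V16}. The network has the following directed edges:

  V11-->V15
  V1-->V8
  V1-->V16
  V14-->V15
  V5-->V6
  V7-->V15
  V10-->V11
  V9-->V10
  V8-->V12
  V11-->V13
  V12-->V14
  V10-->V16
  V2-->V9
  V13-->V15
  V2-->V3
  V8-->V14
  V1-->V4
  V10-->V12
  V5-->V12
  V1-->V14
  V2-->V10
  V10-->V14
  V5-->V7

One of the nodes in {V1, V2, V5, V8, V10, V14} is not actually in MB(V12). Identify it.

V12's parents: V5, V8, V10.
V12's children: V14.
Other parents of V12's children:
  V14's other parents are V1, V8, V10.
MB(V12) = {V1, V5, V8, V10, V14}.
V2 is neither a parent, child, nor co-parent of V12, so it does not belong.

V2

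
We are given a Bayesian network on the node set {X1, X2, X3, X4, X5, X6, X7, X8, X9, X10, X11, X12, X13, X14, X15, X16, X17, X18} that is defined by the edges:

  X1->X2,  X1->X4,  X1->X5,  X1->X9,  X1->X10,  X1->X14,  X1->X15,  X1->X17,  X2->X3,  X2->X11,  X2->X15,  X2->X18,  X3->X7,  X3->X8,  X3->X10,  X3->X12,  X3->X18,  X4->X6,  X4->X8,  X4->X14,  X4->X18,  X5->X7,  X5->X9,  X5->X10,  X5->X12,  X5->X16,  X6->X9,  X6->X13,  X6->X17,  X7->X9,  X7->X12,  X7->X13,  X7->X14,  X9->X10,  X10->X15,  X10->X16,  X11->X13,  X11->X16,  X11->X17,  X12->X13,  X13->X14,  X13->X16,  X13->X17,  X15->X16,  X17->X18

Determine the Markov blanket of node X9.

{X1, X3, X5, X6, X7, X10}

The Markov blanket of a node is its parents, its children, and the other parents of its children.
X9's parents: X1, X5, X6, X7.
Children of X9: X10.
Parents of each child, excluding X9:
  parents(X10) \ {X9} = {X1, X3, X5}.
MB(X9) = {X1, X3, X5, X6, X7, X10}.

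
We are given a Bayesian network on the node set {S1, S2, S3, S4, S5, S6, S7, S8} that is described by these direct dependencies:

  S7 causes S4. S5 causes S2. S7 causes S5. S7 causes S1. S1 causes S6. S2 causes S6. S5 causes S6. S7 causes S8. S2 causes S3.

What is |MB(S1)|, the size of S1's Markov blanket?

4

Children of S1: S6.
Parents of S1: S7.
Co-parents of S1 (other parents of its children):
  parents(S6) \ {S1} = {S2, S5}.
MB(S1) = {S2, S5, S6, S7}, which has 4 nodes.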